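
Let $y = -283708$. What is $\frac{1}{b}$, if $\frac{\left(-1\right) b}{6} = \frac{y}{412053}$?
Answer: $\frac{7229}{29864} \approx 0.24206$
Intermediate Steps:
$b = \frac{29864}{7229}$ ($b = - 6 \left(- \frac{283708}{412053}\right) = - 6 \left(\left(-283708\right) \frac{1}{412053}\right) = \left(-6\right) \left(- \frac{14932}{21687}\right) = \frac{29864}{7229} \approx 4.1311$)
$\frac{1}{b} = \frac{1}{\frac{29864}{7229}} = \frac{7229}{29864}$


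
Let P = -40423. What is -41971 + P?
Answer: -82394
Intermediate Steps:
-41971 + P = -41971 - 40423 = -82394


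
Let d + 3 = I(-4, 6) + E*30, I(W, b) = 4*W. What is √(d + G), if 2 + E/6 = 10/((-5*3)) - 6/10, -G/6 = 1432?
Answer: I*√9199 ≈ 95.911*I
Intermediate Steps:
G = -8592 (G = -6*1432 = -8592)
E = -98/5 (E = -12 + 6*(10/((-5*3)) - 6/10) = -12 + 6*(10/(-15) - 6*⅒) = -12 + 6*(10*(-1/15) - ⅗) = -12 + 6*(-⅔ - ⅗) = -12 + 6*(-19/15) = -12 - 38/5 = -98/5 ≈ -19.600)
d = -607 (d = -3 + (4*(-4) - 98/5*30) = -3 + (-16 - 588) = -3 - 604 = -607)
√(d + G) = √(-607 - 8592) = √(-9199) = I*√9199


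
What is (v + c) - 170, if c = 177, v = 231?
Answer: 238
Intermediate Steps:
(v + c) - 170 = (231 + 177) - 170 = 408 - 170 = 238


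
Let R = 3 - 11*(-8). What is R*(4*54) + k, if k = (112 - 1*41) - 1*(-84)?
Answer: 19811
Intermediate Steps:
R = 91 (R = 3 + 88 = 91)
k = 155 (k = (112 - 41) + 84 = 71 + 84 = 155)
R*(4*54) + k = 91*(4*54) + 155 = 91*216 + 155 = 19656 + 155 = 19811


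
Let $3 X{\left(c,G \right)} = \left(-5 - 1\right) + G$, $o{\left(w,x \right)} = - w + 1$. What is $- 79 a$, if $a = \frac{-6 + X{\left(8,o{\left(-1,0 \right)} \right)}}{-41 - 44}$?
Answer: $- \frac{1738}{255} \approx -6.8157$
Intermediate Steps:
$o{\left(w,x \right)} = 1 - w$
$X{\left(c,G \right)} = -2 + \frac{G}{3}$ ($X{\left(c,G \right)} = \frac{\left(-5 - 1\right) + G}{3} = \frac{-6 + G}{3} = -2 + \frac{G}{3}$)
$a = \frac{22}{255}$ ($a = \frac{-6 - \left(2 - \frac{1 - -1}{3}\right)}{-41 - 44} = \frac{-6 - \left(2 - \frac{1 + 1}{3}\right)}{-85} = \left(-6 + \left(-2 + \frac{1}{3} \cdot 2\right)\right) \left(- \frac{1}{85}\right) = \left(-6 + \left(-2 + \frac{2}{3}\right)\right) \left(- \frac{1}{85}\right) = \left(-6 - \frac{4}{3}\right) \left(- \frac{1}{85}\right) = \left(- \frac{22}{3}\right) \left(- \frac{1}{85}\right) = \frac{22}{255} \approx 0.086275$)
$- 79 a = \left(-79\right) \frac{22}{255} = - \frac{1738}{255}$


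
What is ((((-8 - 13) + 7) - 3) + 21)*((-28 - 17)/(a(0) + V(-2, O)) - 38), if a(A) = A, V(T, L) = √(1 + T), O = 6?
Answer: -152 + 180*I ≈ -152.0 + 180.0*I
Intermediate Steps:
((((-8 - 13) + 7) - 3) + 21)*((-28 - 17)/(a(0) + V(-2, O)) - 38) = ((((-8 - 13) + 7) - 3) + 21)*((-28 - 17)/(0 + √(1 - 2)) - 38) = (((-21 + 7) - 3) + 21)*(-45/(0 + √(-1)) - 38) = ((-14 - 3) + 21)*(-45*(-I) - 38) = (-17 + 21)*(-45*(-I) - 38) = 4*(-(-45)*I - 38) = 4*(45*I - 38) = 4*(-38 + 45*I) = -152 + 180*I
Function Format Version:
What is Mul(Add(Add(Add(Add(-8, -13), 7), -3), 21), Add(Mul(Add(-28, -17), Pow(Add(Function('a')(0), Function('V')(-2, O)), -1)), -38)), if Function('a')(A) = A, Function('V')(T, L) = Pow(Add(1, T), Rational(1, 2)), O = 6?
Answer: Add(-152, Mul(180, I)) ≈ Add(-152.00, Mul(180.00, I))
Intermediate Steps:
Mul(Add(Add(Add(Add(-8, -13), 7), -3), 21), Add(Mul(Add(-28, -17), Pow(Add(Function('a')(0), Function('V')(-2, O)), -1)), -38)) = Mul(Add(Add(Add(Add(-8, -13), 7), -3), 21), Add(Mul(Add(-28, -17), Pow(Add(0, Pow(Add(1, -2), Rational(1, 2))), -1)), -38)) = Mul(Add(Add(Add(-21, 7), -3), 21), Add(Mul(-45, Pow(Add(0, Pow(-1, Rational(1, 2))), -1)), -38)) = Mul(Add(Add(-14, -3), 21), Add(Mul(-45, Pow(Add(0, I), -1)), -38)) = Mul(Add(-17, 21), Add(Mul(-45, Pow(I, -1)), -38)) = Mul(4, Add(Mul(-45, Mul(-1, I)), -38)) = Mul(4, Add(Mul(45, I), -38)) = Mul(4, Add(-38, Mul(45, I))) = Add(-152, Mul(180, I))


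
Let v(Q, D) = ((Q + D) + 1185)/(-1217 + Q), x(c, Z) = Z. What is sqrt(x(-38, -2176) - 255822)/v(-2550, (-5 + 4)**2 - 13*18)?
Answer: 3767*I*sqrt(257998)/1598 ≈ 1197.4*I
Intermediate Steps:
v(Q, D) = (1185 + D + Q)/(-1217 + Q) (v(Q, D) = ((D + Q) + 1185)/(-1217 + Q) = (1185 + D + Q)/(-1217 + Q))
sqrt(x(-38, -2176) - 255822)/v(-2550, (-5 + 4)**2 - 13*18) = sqrt(-2176 - 255822)/(((1185 + ((-5 + 4)**2 - 13*18) - 2550)/(-1217 - 2550))) = sqrt(-257998)/(((1185 + ((-1)**2 - 234) - 2550)/(-3767))) = (I*sqrt(257998))/((-(1185 + (1 - 234) - 2550)/3767)) = (I*sqrt(257998))/((-(1185 - 233 - 2550)/3767)) = (I*sqrt(257998))/((-1/3767*(-1598))) = (I*sqrt(257998))/(1598/3767) = (I*sqrt(257998))*(3767/1598) = 3767*I*sqrt(257998)/1598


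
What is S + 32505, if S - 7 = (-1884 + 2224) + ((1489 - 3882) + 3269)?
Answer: 33728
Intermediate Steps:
S = 1223 (S = 7 + ((-1884 + 2224) + ((1489 - 3882) + 3269)) = 7 + (340 + (-2393 + 3269)) = 7 + (340 + 876) = 7 + 1216 = 1223)
S + 32505 = 1223 + 32505 = 33728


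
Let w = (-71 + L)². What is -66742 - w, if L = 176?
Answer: -77767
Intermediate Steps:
w = 11025 (w = (-71 + 176)² = 105² = 11025)
-66742 - w = -66742 - 1*11025 = -66742 - 11025 = -77767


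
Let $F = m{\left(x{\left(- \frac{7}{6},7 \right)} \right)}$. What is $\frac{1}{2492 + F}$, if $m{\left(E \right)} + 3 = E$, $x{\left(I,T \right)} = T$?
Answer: $\frac{1}{2496} \approx 0.00040064$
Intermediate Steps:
$m{\left(E \right)} = -3 + E$
$F = 4$ ($F = -3 + 7 = 4$)
$\frac{1}{2492 + F} = \frac{1}{2492 + 4} = \frac{1}{2496}$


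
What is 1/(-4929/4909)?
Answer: -4909/4929 ≈ -0.99594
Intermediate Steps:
1/(-4929/4909) = -4909/4929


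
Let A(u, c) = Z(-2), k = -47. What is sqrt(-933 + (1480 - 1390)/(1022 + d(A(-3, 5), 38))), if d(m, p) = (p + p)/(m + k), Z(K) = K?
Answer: 4*I*sqrt(36444782733)/25001 ≈ 30.544*I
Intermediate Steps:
A(u, c) = -2
d(m, p) = 2*p/(-47 + m) (d(m, p) = (p + p)/(m - 47) = (2*p)/(-47 + m) = 2*p/(-47 + m))
sqrt(-933 + (1480 - 1390)/(1022 + d(A(-3, 5), 38))) = sqrt(-933 + (1480 - 1390)/(1022 + 2*38/(-47 - 2))) = sqrt(-933 + 90/(1022 + 2*38/(-49))) = sqrt(-933 + 90/(1022 + 2*38*(-1/49))) = sqrt(-933 + 90/(1022 - 76/49)) = sqrt(-933 + 90/(50002/49)) = sqrt(-933 + 90*(49/50002)) = sqrt(-933 + 2205/25001) = sqrt(-23323728/25001) = 4*I*sqrt(36444782733)/25001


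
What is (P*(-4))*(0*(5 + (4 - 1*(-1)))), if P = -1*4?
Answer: 0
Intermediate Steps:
P = -4
(P*(-4))*(0*(5 + (4 - 1*(-1)))) = (-4*(-4))*(0*(5 + (4 - 1*(-1)))) = 16*(0*(5 + (4 + 1))) = 16*(0*(5 + 5)) = 16*(0*10) = 16*0 = 0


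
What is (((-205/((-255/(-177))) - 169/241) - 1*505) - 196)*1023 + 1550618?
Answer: 2815502419/4097 ≈ 6.8721e+5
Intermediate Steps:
(((-205/((-255/(-177))) - 169/241) - 1*505) - 196)*1023 + 1550618 = (((-205/((-255*(-1/177))) - 169*1/241) - 505) - 196)*1023 + 1550618 = (((-205/85/59 - 169/241) - 505) - 196)*1023 + 1550618 = (((-205*59/85 - 169/241) - 505) - 196)*1023 + 1550618 = (((-2419/17 - 169/241) - 505) - 196)*1023 + 1550618 = ((-585852/4097 - 505) - 196)*1023 + 1550618 = (-2654837/4097 - 196)*1023 + 1550618 = -3457849/4097*1023 + 1550618 = -3537379527/4097 + 1550618 = 2815502419/4097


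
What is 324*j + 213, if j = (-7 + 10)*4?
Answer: 4101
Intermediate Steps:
j = 12 (j = 3*4 = 12)
324*j + 213 = 324*12 + 213 = 3888 + 213 = 4101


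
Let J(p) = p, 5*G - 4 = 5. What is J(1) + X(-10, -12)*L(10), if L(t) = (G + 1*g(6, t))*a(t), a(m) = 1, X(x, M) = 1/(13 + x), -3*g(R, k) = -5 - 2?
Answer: 107/45 ≈ 2.3778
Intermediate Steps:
G = 9/5 (G = ⅘ + (⅕)*5 = ⅘ + 1 = 9/5 ≈ 1.8000)
g(R, k) = 7/3 (g(R, k) = -(-5 - 2)/3 = -⅓*(-7) = 7/3)
L(t) = 62/15 (L(t) = (9/5 + 1*(7/3))*1 = (9/5 + 7/3)*1 = (62/15)*1 = 62/15)
J(1) + X(-10, -12)*L(10) = 1 + (62/15)/(13 - 10) = 1 + (62/15)/3 = 1 + (⅓)*(62/15) = 1 + 62/45 = 107/45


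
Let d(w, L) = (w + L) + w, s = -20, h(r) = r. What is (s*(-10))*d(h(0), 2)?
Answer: 400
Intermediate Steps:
d(w, L) = L + 2*w (d(w, L) = (L + w) + w = L + 2*w)
(s*(-10))*d(h(0), 2) = (-20*(-10))*(2 + 2*0) = 200*(2 + 0) = 200*2 = 400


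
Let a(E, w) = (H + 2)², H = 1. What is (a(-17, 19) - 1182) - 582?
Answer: -1755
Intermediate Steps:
a(E, w) = 9 (a(E, w) = (1 + 2)² = 3² = 9)
(a(-17, 19) - 1182) - 582 = (9 - 1182) - 582 = -1173 - 582 = -1755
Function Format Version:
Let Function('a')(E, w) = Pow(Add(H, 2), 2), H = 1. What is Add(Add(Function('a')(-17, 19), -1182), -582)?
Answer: -1755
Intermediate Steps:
Function('a')(E, w) = 9 (Function('a')(E, w) = Pow(Add(1, 2), 2) = Pow(3, 2) = 9)
Add(Add(Function('a')(-17, 19), -1182), -582) = Add(Add(9, -1182), -582) = Add(-1173, -582) = -1755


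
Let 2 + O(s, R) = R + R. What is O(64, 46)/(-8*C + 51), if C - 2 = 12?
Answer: -90/61 ≈ -1.4754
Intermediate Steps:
C = 14 (C = 2 + 12 = 14)
O(s, R) = -2 + 2*R (O(s, R) = -2 + (R + R) = -2 + 2*R)
O(64, 46)/(-8*C + 51) = (-2 + 2*46)/(-8*14 + 51) = (-2 + 92)/(-112 + 51) = 90/(-61) = 90*(-1/61) = -90/61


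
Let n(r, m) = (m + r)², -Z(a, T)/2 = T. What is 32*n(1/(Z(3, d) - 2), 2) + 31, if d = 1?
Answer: 129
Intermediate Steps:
Z(a, T) = -2*T
32*n(1/(Z(3, d) - 2), 2) + 31 = 32*(2 + 1/(-2*1 - 2))² + 31 = 32*(2 + 1/(-2 - 2))² + 31 = 32*(2 + 1/(-4))² + 31 = 32*(2 - ¼)² + 31 = 32*(7/4)² + 31 = 32*(49/16) + 31 = 98 + 31 = 129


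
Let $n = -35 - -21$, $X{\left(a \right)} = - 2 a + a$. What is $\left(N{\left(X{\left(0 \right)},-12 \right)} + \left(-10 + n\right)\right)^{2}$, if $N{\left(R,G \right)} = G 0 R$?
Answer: $576$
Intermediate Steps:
$X{\left(a \right)} = - a$
$n = -14$ ($n = -35 + 21 = -14$)
$N{\left(R,G \right)} = 0$ ($N{\left(R,G \right)} = 0 R = 0$)
$\left(N{\left(X{\left(0 \right)},-12 \right)} + \left(-10 + n\right)\right)^{2} = \left(0 - 24\right)^{2} = \left(-24\right)^{2} = 576$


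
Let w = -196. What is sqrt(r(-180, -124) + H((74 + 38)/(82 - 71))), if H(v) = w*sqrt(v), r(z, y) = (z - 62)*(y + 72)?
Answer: 2*sqrt(380666 - 2156*sqrt(77))/11 ≈ 109.36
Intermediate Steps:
r(z, y) = (-62 + z)*(72 + y)
H(v) = -196*sqrt(v)
sqrt(r(-180, -124) + H((74 + 38)/(82 - 71))) = sqrt((-4464 - 62*(-124) + 72*(-180) - 124*(-180)) - 196*sqrt(74 + 38)/sqrt(82 - 71)) = sqrt((-4464 + 7688 - 12960 + 22320) - 196*4*sqrt(77)/11) = sqrt(12584 - 196*4*sqrt(77)/11) = sqrt(12584 - 784*sqrt(77)/11)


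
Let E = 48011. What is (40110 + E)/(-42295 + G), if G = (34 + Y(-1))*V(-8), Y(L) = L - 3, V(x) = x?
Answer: -88121/42535 ≈ -2.0717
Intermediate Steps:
Y(L) = -3 + L
G = -240 (G = (34 + (-3 - 1))*(-8) = (34 - 4)*(-8) = 30*(-8) = -240)
(40110 + E)/(-42295 + G) = (40110 + 48011)/(-42295 - 240) = 88121/(-42535) = 88121*(-1/42535) = -88121/42535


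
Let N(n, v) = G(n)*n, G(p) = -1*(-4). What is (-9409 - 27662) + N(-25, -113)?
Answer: -37171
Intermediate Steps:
G(p) = 4
N(n, v) = 4*n
(-9409 - 27662) + N(-25, -113) = (-9409 - 27662) + 4*(-25) = -37071 - 100 = -37171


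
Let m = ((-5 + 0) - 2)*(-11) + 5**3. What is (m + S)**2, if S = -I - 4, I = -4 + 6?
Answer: 38416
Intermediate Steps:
I = 2
S = -6 (S = -1*2 - 4 = -2 - 4 = -6)
m = 202 (m = (-5 - 2)*(-11) + 125 = -7*(-11) + 125 = 77 + 125 = 202)
(m + S)**2 = (202 - 6)**2 = 196**2 = 38416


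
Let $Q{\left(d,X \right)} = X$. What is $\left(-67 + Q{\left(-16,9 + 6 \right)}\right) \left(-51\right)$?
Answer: $2652$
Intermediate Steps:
$\left(-67 + Q{\left(-16,9 + 6 \right)}\right) \left(-51\right) = \left(-67 + \left(9 + 6\right)\right) \left(-51\right) = \left(-67 + 15\right) \left(-51\right) = \left(-52\right) \left(-51\right) = 2652$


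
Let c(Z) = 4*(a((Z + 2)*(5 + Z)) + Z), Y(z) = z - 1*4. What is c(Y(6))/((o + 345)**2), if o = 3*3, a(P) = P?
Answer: 10/10443 ≈ 0.00095758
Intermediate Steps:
Y(z) = -4 + z (Y(z) = z - 4 = -4 + z)
o = 9
c(Z) = 4*Z + 4*(2 + Z)*(5 + Z) (c(Z) = 4*((Z + 2)*(5 + Z) + Z) = 4*((2 + Z)*(5 + Z) + Z) = 4*(Z + (2 + Z)*(5 + Z)) = 4*Z + 4*(2 + Z)*(5 + Z))
c(Y(6))/((o + 345)**2) = (40 + 4*(-4 + 6)**2 + 32*(-4 + 6))/((9 + 345)**2) = (40 + 4*2**2 + 32*2)/(354**2) = (40 + 4*4 + 64)/125316 = (40 + 16 + 64)*(1/125316) = 120*(1/125316) = 10/10443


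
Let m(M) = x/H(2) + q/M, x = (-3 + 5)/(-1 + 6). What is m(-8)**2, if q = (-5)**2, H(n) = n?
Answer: 13689/1600 ≈ 8.5556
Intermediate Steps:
x = 2/5 ≈ 0.40000
q = 25
m(M) = 1/5 + 25/M (m(M) = (2/5)/2 + 25/M = (2/5)*(1/2) + 25/M = 1/5 + 25/M)
m(-8)**2 = ((1/5)*(125 - 8)/(-8))**2 = ((1/5)*(-1/8)*117)**2 = (-117/40)**2 = 13689/1600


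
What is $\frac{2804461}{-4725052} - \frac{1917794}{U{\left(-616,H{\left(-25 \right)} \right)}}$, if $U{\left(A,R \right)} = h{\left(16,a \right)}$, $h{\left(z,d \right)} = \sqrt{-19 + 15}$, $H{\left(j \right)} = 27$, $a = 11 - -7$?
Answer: $- \frac{2804461}{4725052} + 958897 i \approx -0.59353 + 9.589 \cdot 10^{5} i$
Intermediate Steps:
$a = 18$ ($a = 11 + 7 = 18$)
$h{\left(z,d \right)} = 2 i$ ($h{\left(z,d \right)} = \sqrt{-4} = 2 i$)
$U{\left(A,R \right)} = 2 i$
$\frac{2804461}{-4725052} - \frac{1917794}{U{\left(-616,H{\left(-25 \right)} \right)}} = \frac{2804461}{-4725052} - \frac{1917794}{2 i} = 2804461 \left(- \frac{1}{4725052}\right) - 1917794 \left(- \frac{i}{2}\right) = - \frac{2804461}{4725052} + 958897 i$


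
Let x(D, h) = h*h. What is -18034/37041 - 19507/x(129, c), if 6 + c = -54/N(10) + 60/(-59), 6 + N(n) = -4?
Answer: -20961593898887/2809300563 ≈ -7461.5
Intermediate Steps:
N(n) = -10 (N(n) = -6 - 4 = -10)
c = -477/295 (c = -6 + (-54/(-10) + 60/(-59)) = -6 + (-54*(-⅒) + 60*(-1/59)) = -6 + (27/5 - 60/59) = -6 + 1293/295 = -477/295 ≈ -1.6169)
x(D, h) = h²
-18034/37041 - 19507/x(129, c) = -18034/37041 - 19507/((-477/295)²) = -18034*1/37041 - 19507/227529/87025 = -18034/37041 - 19507*87025/227529 = -18034/37041 - 1697596675/227529 = -20961593898887/2809300563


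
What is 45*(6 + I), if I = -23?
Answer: -765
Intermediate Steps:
45*(6 + I) = 45*(6 - 23) = 45*(-17) = -765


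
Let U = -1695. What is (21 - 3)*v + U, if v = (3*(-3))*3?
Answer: -2181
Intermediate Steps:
v = -27 (v = -9*3 = -27)
(21 - 3)*v + U = (21 - 3)*(-27) - 1695 = 18*(-27) - 1695 = -486 - 1695 = -2181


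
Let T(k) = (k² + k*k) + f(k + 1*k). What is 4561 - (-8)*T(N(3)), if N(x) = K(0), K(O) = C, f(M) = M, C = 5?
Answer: 5041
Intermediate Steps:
K(O) = 5
N(x) = 5
T(k) = 2*k + 2*k² (T(k) = (k² + k*k) + (k + 1*k) = (k² + k²) + (k + k) = 2*k² + 2*k = 2*k + 2*k²)
4561 - (-8)*T(N(3)) = 4561 - (-8)*2*5*(1 + 5) = 4561 - (-8)*2*5*6 = 4561 - (-8)*60 = 4561 - 1*(-480) = 4561 + 480 = 5041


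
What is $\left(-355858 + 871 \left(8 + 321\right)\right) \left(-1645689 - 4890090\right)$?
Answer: $452922948921$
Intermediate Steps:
$\left(-355858 + 871 \left(8 + 321\right)\right) \left(-1645689 - 4890090\right) = \left(-355858 + 871 \cdot 329\right) \left(-6535779\right) = \left(-355858 + 286559\right) \left(-6535779\right) = \left(-69299\right) \left(-6535779\right) = 452922948921$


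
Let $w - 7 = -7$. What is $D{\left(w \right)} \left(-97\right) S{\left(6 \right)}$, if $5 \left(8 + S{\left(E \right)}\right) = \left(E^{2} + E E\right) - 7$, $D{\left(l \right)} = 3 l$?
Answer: $0$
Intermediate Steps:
$w = 0$ ($w = 7 - 7 = 0$)
$S{\left(E \right)} = - \frac{47}{5} + \frac{2 E^{2}}{5}$ ($S{\left(E \right)} = -8 + \frac{\left(E^{2} + E E\right) - 7}{5} = -8 + \frac{\left(E^{2} + E^{2}\right) - 7}{5} = -8 + \frac{2 E^{2} - 7}{5} = -8 + \frac{-7 + 2 E^{2}}{5} = -8 + \left(- \frac{7}{5} + \frac{2 E^{2}}{5}\right) = - \frac{47}{5} + \frac{2 E^{2}}{5}$)
$D{\left(w \right)} \left(-97\right) S{\left(6 \right)} = 3 \cdot 0 \left(-97\right) \left(- \frac{47}{5} + \frac{2 \cdot 6^{2}}{5}\right) = 0 \left(-97\right) \left(- \frac{47}{5} + \frac{2}{5} \cdot 36\right) = 0 \left(- \frac{47}{5} + \frac{72}{5}\right) = 0 \cdot 5 = 0$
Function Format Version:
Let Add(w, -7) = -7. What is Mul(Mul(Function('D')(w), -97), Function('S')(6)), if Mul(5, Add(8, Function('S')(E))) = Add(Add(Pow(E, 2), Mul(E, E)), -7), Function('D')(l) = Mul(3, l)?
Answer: 0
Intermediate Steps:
w = 0 (w = Add(7, -7) = 0)
Function('S')(E) = Add(Rational(-47, 5), Mul(Rational(2, 5), Pow(E, 2))) (Function('S')(E) = Add(-8, Mul(Rational(1, 5), Add(Add(Pow(E, 2), Mul(E, E)), -7))) = Add(-8, Mul(Rational(1, 5), Add(Add(Pow(E, 2), Pow(E, 2)), -7))) = Add(-8, Mul(Rational(1, 5), Add(Mul(2, Pow(E, 2)), -7))) = Add(-8, Mul(Rational(1, 5), Add(-7, Mul(2, Pow(E, 2))))) = Add(-8, Add(Rational(-7, 5), Mul(Rational(2, 5), Pow(E, 2)))) = Add(Rational(-47, 5), Mul(Rational(2, 5), Pow(E, 2))))
Mul(Mul(Function('D')(w), -97), Function('S')(6)) = Mul(Mul(Mul(3, 0), -97), Add(Rational(-47, 5), Mul(Rational(2, 5), Pow(6, 2)))) = Mul(Mul(0, -97), Add(Rational(-47, 5), Mul(Rational(2, 5), 36))) = Mul(0, Add(Rational(-47, 5), Rational(72, 5))) = Mul(0, 5) = 0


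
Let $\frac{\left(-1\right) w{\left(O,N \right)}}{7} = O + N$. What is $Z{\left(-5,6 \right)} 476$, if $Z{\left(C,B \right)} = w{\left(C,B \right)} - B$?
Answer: $-6188$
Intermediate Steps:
$w{\left(O,N \right)} = - 7 N - 7 O$ ($w{\left(O,N \right)} = - 7 \left(O + N\right) = - 7 \left(N + O\right) = - 7 N - 7 O$)
$Z{\left(C,B \right)} = - 8 B - 7 C$ ($Z{\left(C,B \right)} = \left(- 7 B - 7 C\right) - B = - 8 B - 7 C$)
$Z{\left(-5,6 \right)} 476 = \left(\left(-8\right) 6 - -35\right) 476 = \left(-48 + 35\right) 476 = \left(-13\right) 476 = -6188$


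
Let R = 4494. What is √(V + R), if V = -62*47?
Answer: 2*√395 ≈ 39.749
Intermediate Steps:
V = -2914
√(V + R) = √(-2914 + 4494) = √1580 = 2*√395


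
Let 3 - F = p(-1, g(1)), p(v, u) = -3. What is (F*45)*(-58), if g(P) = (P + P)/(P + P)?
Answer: -15660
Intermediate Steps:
g(P) = 1 (g(P) = (2*P)/((2*P)) = (2*P)*(1/(2*P)) = 1)
F = 6 (F = 3 - 1*(-3) = 3 + 3 = 6)
(F*45)*(-58) = (6*45)*(-58) = 270*(-58) = -15660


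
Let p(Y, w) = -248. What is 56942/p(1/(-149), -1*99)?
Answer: -28471/124 ≈ -229.60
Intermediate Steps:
56942/p(1/(-149), -1*99) = 56942/(-248) = 56942*(-1/248) = -28471/124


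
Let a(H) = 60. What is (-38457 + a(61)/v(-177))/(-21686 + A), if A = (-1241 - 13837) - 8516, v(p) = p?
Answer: 2268983/2671520 ≈ 0.84932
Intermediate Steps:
A = -23594 (A = -15078 - 8516 = -23594)
(-38457 + a(61)/v(-177))/(-21686 + A) = (-38457 + 60/(-177))/(-21686 - 23594) = (-38457 + 60*(-1/177))/(-45280) = (-38457 - 20/59)*(-1/45280) = -2268983/59*(-1/45280) = 2268983/2671520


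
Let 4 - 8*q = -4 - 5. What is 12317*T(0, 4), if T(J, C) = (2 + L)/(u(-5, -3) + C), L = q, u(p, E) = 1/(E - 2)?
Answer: 1785965/152 ≈ 11750.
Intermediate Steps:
u(p, E) = 1/(-2 + E)
q = 13/8 (q = ½ - (-4 - 5)/8 = ½ - ⅛*(-9) = ½ + 9/8 = 13/8 ≈ 1.6250)
L = 13/8 ≈ 1.6250
T(J, C) = 29/(8*(-⅕ + C)) (T(J, C) = (2 + 13/8)/(1/(-2 - 3) + C) = 29/(8*(1/(-5) + C)) = 29/(8*(-⅕ + C)))
12317*T(0, 4) = 12317*(145/(8*(-1 + 5*4))) = 12317*(145/(8*(-1 + 20))) = 12317*((145/8)/19) = 12317*((145/8)*(1/19)) = 12317*(145/152) = 1785965/152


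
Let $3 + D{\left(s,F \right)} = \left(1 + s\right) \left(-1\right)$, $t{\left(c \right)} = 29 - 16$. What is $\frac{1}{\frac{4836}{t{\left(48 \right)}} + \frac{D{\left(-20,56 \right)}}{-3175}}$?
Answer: $\frac{3175}{1181084} \approx 0.0026882$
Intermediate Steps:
$t{\left(c \right)} = 13$ ($t{\left(c \right)} = 29 - 16 = 13$)
$D{\left(s,F \right)} = -4 - s$ ($D{\left(s,F \right)} = -3 + \left(1 + s\right) \left(-1\right) = -3 - \left(1 + s\right) = -4 - s$)
$\frac{1}{\frac{4836}{t{\left(48 \right)}} + \frac{D{\left(-20,56 \right)}}{-3175}} = \frac{1}{\frac{4836}{13} + \frac{-4 - -20}{-3175}} = \frac{1}{4836 \cdot \frac{1}{13} + \left(-4 + 20\right) \left(- \frac{1}{3175}\right)} = \frac{1}{372 + 16 \left(- \frac{1}{3175}\right)} = \frac{1}{372 - \frac{16}{3175}} = \frac{1}{\frac{1181084}{3175}} = \frac{3175}{1181084}$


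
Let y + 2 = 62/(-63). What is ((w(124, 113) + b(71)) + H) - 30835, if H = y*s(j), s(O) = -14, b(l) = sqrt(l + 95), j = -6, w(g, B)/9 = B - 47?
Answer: -271793/9 + sqrt(166) ≈ -30186.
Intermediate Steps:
w(g, B) = -423 + 9*B (w(g, B) = 9*(B - 47) = 9*(-47 + B) = -423 + 9*B)
y = -188/63 (y = -2 + 62/(-63) = -2 + 62*(-1/63) = -2 - 62/63 = -188/63 ≈ -2.9841)
b(l) = sqrt(95 + l)
H = 376/9 (H = -188/63*(-14) = 376/9 ≈ 41.778)
((w(124, 113) + b(71)) + H) - 30835 = (((-423 + 9*113) + sqrt(95 + 71)) + 376/9) - 30835 = (((-423 + 1017) + sqrt(166)) + 376/9) - 30835 = ((594 + sqrt(166)) + 376/9) - 30835 = (5722/9 + sqrt(166)) - 30835 = -271793/9 + sqrt(166)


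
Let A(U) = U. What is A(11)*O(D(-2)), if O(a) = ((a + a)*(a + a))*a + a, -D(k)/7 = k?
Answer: 120890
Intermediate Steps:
D(k) = -7*k
O(a) = a + 4*a**3 (O(a) = ((2*a)*(2*a))*a + a = (4*a**2)*a + a = 4*a**3 + a = a + 4*a**3)
A(11)*O(D(-2)) = 11*(-7*(-2) + 4*(-7*(-2))**3) = 11*(14 + 4*14**3) = 11*(14 + 4*2744) = 11*(14 + 10976) = 11*10990 = 120890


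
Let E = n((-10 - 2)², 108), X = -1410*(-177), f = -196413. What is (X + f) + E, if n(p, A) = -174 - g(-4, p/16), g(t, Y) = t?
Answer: 52987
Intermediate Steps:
X = 249570
n(p, A) = -170 (n(p, A) = -174 - 1*(-4) = -174 + 4 = -170)
E = -170
(X + f) + E = (249570 - 196413) - 170 = 53157 - 170 = 52987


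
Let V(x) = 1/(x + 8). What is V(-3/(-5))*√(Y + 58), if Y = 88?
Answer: 5*√146/43 ≈ 1.4050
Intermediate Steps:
V(x) = 1/(8 + x)
V(-3/(-5))*√(Y + 58) = √(88 + 58)/(8 - 3/(-5)) = √146/(8 - 3*(-⅕)) = √146/(8 + ⅗) = √146/(43/5) = 5*√146/43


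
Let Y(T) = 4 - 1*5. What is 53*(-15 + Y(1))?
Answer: -848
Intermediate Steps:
Y(T) = -1 (Y(T) = 4 - 5 = -1)
53*(-15 + Y(1)) = 53*(-15 - 1) = 53*(-16) = -848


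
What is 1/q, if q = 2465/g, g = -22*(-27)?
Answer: 594/2465 ≈ 0.24097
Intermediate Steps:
g = 594
q = 2465/594 ≈ 4.1498
1/q = 1/(2465/594) = 594/2465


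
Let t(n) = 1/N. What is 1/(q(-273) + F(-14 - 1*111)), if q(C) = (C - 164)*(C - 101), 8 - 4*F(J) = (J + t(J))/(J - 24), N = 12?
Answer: 7152/1168921381 ≈ 6.1185e-6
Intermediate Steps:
t(n) = 1/12
F(J) = 2 - (1/12 + J)/(4*(-24 + J)) (F(J) = 2 - (J + 1/12)/(4*(J - 24)) = 2 - (1/12 + J)/(4*(-24 + J)))
q(C) = (-164 + C)*(-101 + C)
1/(q(-273) + F(-14 - 1*111)) = 1/((16564 + (-273)² - 265*(-273)) + (-2305 + 84*(-14 - 1*111))/(48*(-24 + (-14 - 1*111)))) = 1/((16564 + 74529 + 72345) + (-2305 + 84*(-14 - 111))/(48*(-24 + (-14 - 111)))) = 1/(163438 + (-2305 + 84*(-125))/(48*(-24 - 125))) = 1/(163438 + (1/48)*(-2305 - 10500)/(-149)) = 1/(163438 + (1/48)*(-1/149)*(-12805)) = 1/(163438 + 12805/7152) = 1/(1168921381/7152) = 7152/1168921381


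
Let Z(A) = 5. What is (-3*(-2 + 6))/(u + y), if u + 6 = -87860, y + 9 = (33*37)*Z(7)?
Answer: 6/40885 ≈ 0.00014675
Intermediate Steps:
y = 6096 (y = -9 + (33*37)*5 = -9 + 1221*5 = -9 + 6105 = 6096)
u = -87866 (u = -6 - 87860 = -87866)
(-3*(-2 + 6))/(u + y) = (-3*(-2 + 6))/(-87866 + 6096) = -3*4/(-81770) = -12*(-1/81770) = 6/40885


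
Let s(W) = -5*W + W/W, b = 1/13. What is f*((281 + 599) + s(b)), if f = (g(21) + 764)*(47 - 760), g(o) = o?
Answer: -6407502840/13 ≈ -4.9288e+8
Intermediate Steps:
f = -559705 (f = (21 + 764)*(47 - 760) = 785*(-713) = -559705)
b = 1/13 ≈ 0.076923
s(W) = 1 - 5*W (s(W) = -5*W + 1 = 1 - 5*W)
f*((281 + 599) + s(b)) = -559705*((281 + 599) + (1 - 5*1/13)) = -559705*(880 + (1 - 5/13)) = -559705*(880 + 8/13) = -559705*11448/13 = -6407502840/13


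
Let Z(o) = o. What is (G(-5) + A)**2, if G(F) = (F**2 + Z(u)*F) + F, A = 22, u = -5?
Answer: 4489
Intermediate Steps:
G(F) = F**2 - 4*F (G(F) = (F**2 - 5*F) + F = F**2 - 4*F)
(G(-5) + A)**2 = (-5*(-4 - 5) + 22)**2 = (-5*(-9) + 22)**2 = (45 + 22)**2 = 67**2 = 4489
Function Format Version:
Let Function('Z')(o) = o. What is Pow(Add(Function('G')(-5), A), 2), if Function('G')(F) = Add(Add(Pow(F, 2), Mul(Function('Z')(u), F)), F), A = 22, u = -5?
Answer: 4489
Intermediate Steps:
Function('G')(F) = Add(Pow(F, 2), Mul(-4, F)) (Function('G')(F) = Add(Add(Pow(F, 2), Mul(-5, F)), F) = Add(Pow(F, 2), Mul(-4, F)))
Pow(Add(Function('G')(-5), A), 2) = Pow(Add(Mul(-5, Add(-4, -5)), 22), 2) = Pow(Add(Mul(-5, -9), 22), 2) = Pow(Add(45, 22), 2) = Pow(67, 2) = 4489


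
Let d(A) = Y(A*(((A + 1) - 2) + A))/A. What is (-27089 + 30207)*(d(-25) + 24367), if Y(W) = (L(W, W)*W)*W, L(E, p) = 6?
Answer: -1140511394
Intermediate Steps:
Y(W) = 6*W**2 (Y(W) = (6*W)*W = 6*W**2)
d(A) = 6*A*(-1 + 2*A)**2 (d(A) = (6*(A*(((A + 1) - 2) + A))**2)/A = (6*(A*(((1 + A) - 2) + A))**2)/A = (6*(A*((-1 + A) + A))**2)/A = (6*(A*(-1 + 2*A))**2)/A = (6*(A**2*(-1 + 2*A)**2))/A = (6*A**2*(-1 + 2*A)**2)/A = 6*A*(-1 + 2*A)**2)
(-27089 + 30207)*(d(-25) + 24367) = (-27089 + 30207)*(6*(-25)*(-1 + 2*(-25))**2 + 24367) = 3118*(6*(-25)*(-1 - 50)**2 + 24367) = 3118*(6*(-25)*(-51)**2 + 24367) = 3118*(6*(-25)*2601 + 24367) = 3118*(-390150 + 24367) = 3118*(-365783) = -1140511394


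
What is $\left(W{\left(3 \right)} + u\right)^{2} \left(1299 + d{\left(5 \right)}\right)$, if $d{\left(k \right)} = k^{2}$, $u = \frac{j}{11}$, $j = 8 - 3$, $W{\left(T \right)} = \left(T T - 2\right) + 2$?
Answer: $\frac{14320384}{121} \approx 1.1835 \cdot 10^{5}$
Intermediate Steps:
$W{\left(T \right)} = T^{2}$ ($W{\left(T \right)} = \left(T^{2} - 2\right) + 2 = \left(-2 + T^{2}\right) + 2 = T^{2}$)
$j = 5$ ($j = 8 - 3 = 5$)
$u = \frac{5}{11} \approx 0.45455$
$\left(W{\left(3 \right)} + u\right)^{2} \left(1299 + d{\left(5 \right)}\right) = \left(3^{2} + \frac{5}{11}\right)^{2} \left(1299 + 5^{2}\right) = \left(9 + \frac{5}{11}\right)^{2} \left(1299 + 25\right) = \left(\frac{104}{11}\right)^{2} \cdot 1324 = \frac{10816}{121} \cdot 1324 = \frac{14320384}{121}$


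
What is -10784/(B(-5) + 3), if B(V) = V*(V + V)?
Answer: -10784/53 ≈ -203.47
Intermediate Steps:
B(V) = 2*V**2 (B(V) = V*(2*V) = 2*V**2)
-10784/(B(-5) + 3) = -10784/(2*(-5)**2 + 3) = -10784/(2*25 + 3) = -10784/(50 + 3) = -10784/53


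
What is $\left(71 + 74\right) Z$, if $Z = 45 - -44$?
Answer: $12905$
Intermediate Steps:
$Z = 89$ ($Z = 45 + 44 = 89$)
$\left(71 + 74\right) Z = \left(71 + 74\right) 89 = 145 \cdot 89 = 12905$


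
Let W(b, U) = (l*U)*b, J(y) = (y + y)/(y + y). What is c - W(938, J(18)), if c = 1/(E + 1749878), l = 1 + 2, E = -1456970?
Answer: -824243111/292908 ≈ -2814.0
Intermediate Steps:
l = 3
J(y) = 1 (J(y) = (2*y)/((2*y)) = (2*y)*(1/(2*y)) = 1)
W(b, U) = 3*U*b (W(b, U) = (3*U)*b = 3*U*b)
c = 1/292908 (c = 1/(-1456970 + 1749878) = 1/292908 ≈ 3.4140e-6)
c - W(938, J(18)) = 1/292908 - 3*938 = 1/292908 - 1*2814 = 1/292908 - 2814 = -824243111/292908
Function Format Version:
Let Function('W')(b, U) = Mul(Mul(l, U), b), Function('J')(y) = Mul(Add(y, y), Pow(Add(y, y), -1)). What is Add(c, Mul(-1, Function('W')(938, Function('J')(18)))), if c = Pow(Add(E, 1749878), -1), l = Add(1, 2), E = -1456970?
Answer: Rational(-824243111, 292908) ≈ -2814.0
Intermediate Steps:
l = 3
Function('J')(y) = 1 (Function('J')(y) = Mul(Mul(2, y), Pow(Mul(2, y), -1)) = Mul(Mul(2, y), Mul(Rational(1, 2), Pow(y, -1))) = 1)
Function('W')(b, U) = Mul(3, U, b) (Function('W')(b, U) = Mul(Mul(3, U), b) = Mul(3, U, b))
c = Rational(1, 292908) (c = Pow(Add(-1456970, 1749878), -1) = Pow(292908, -1) = Rational(1, 292908) ≈ 3.4140e-6)
Add(c, Mul(-1, Function('W')(938, Function('J')(18)))) = Add(Rational(1, 292908), Mul(-1, Mul(3, 1, 938))) = Add(Rational(1, 292908), Mul(-1, 2814)) = Add(Rational(1, 292908), -2814) = Rational(-824243111, 292908)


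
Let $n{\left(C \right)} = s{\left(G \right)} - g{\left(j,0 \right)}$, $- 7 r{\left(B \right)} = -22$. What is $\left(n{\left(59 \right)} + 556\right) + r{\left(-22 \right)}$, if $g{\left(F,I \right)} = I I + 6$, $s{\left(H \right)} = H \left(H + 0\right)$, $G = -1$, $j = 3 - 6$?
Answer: $\frac{3879}{7} \approx 554.14$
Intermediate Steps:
$j = -3$ ($j = 3 - 6 = -3$)
$s{\left(H \right)} = H^{2}$ ($s{\left(H \right)} = H H = H^{2}$)
$r{\left(B \right)} = \frac{22}{7}$ ($r{\left(B \right)} = \left(- \frac{1}{7}\right) \left(-22\right) = \frac{22}{7}$)
$g{\left(F,I \right)} = 6 + I^{2}$ ($g{\left(F,I \right)} = I^{2} + 6 = 6 + I^{2}$)
$n{\left(C \right)} = -5$ ($n{\left(C \right)} = \left(-1\right)^{2} - \left(6 + 0^{2}\right) = 1 - \left(6 + 0\right) = 1 - 6 = -5$)
$\left(n{\left(59 \right)} + 556\right) + r{\left(-22 \right)} = \left(-5 + 556\right) + \frac{22}{7} = 551 + \frac{22}{7} = \frac{3879}{7}$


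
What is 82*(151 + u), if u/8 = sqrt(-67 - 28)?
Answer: 12382 + 656*I*sqrt(95) ≈ 12382.0 + 6393.9*I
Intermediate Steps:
u = 8*I*sqrt(95) (u = 8*sqrt(-67 - 28) = 8*sqrt(-95) = 8*(I*sqrt(95)) = 8*I*sqrt(95) ≈ 77.974*I)
82*(151 + u) = 82*(151 + 8*I*sqrt(95)) = 12382 + 656*I*sqrt(95)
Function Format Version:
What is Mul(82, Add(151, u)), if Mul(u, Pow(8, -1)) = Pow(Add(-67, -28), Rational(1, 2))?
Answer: Add(12382, Mul(656, I, Pow(95, Rational(1, 2)))) ≈ Add(12382., Mul(6393.9, I))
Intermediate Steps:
u = Mul(8, I, Pow(95, Rational(1, 2))) (u = Mul(8, Pow(Add(-67, -28), Rational(1, 2))) = Mul(8, Pow(-95, Rational(1, 2))) = Mul(8, Mul(I, Pow(95, Rational(1, 2)))) = Mul(8, I, Pow(95, Rational(1, 2))) ≈ Mul(77.974, I))
Mul(82, Add(151, u)) = Mul(82, Add(151, Mul(8, I, Pow(95, Rational(1, 2))))) = Add(12382, Mul(656, I, Pow(95, Rational(1, 2))))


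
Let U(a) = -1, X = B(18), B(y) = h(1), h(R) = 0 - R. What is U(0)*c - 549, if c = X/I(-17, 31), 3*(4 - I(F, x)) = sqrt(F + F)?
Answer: -48843/89 + 3*I*sqrt(34)/178 ≈ -548.8 + 0.098274*I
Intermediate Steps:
h(R) = -R
I(F, x) = 4 - sqrt(2)*sqrt(F)/3 (I(F, x) = 4 - sqrt(F + F)/3 = 4 - sqrt(2)*sqrt(F)/3)
B(y) = -1 (B(y) = -1*1 = -1)
X = -1
c = -1/(4 - I*sqrt(34)/3) (c = -1/(4 - sqrt(2)*sqrt(-17)/3) = -1/(4 - sqrt(2)*I*sqrt(17)/3) = -1/(4 - I*sqrt(34)/3) ≈ -0.20225 - 0.098274*I)
U(0)*c - 549 = -(-18/89 - 3*I*sqrt(34)/178) - 549 = (18/89 + 3*I*sqrt(34)/178) - 549 = -48843/89 + 3*I*sqrt(34)/178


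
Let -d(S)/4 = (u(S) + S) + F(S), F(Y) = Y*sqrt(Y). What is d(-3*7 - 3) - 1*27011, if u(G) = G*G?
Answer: -29219 + 192*I*sqrt(6) ≈ -29219.0 + 470.3*I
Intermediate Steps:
u(G) = G**2
F(Y) = Y**(3/2)
d(S) = -4*S - 4*S**2 - 4*S**(3/2) (d(S) = -4*((S**2 + S) + S**(3/2)) = -4*((S + S**2) + S**(3/2)) = -4*(S + S**2 + S**(3/2)) = -4*S - 4*S**2 - 4*S**(3/2))
d(-3*7 - 3) - 1*27011 = (-4*(-3*7 - 3) - 4*(-3*7 - 3)**2 - 4*(-3*7 - 3)**(3/2)) - 1*27011 = (-4*(-21 - 3) - 4*(-21 - 3)**2 - 4*(-21 - 3)**(3/2)) - 27011 = (-4*(-24) - 4*(-24)**2 - (-192)*I*sqrt(6)) - 27011 = (96 - 4*576 - (-192)*I*sqrt(6)) - 27011 = (96 - 2304 + 192*I*sqrt(6)) - 27011 = (-2208 + 192*I*sqrt(6)) - 27011 = -29219 + 192*I*sqrt(6)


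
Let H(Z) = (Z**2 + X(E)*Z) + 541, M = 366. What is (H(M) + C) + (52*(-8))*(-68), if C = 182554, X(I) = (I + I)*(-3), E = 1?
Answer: 343143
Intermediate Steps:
X(I) = -6*I (X(I) = (2*I)*(-3) = -6*I)
H(Z) = 541 + Z**2 - 6*Z (H(Z) = (Z**2 + (-6*1)*Z) + 541 = (Z**2 - 6*Z) + 541 = 541 + Z**2 - 6*Z)
(H(M) + C) + (52*(-8))*(-68) = ((541 + 366**2 - 6*366) + 182554) + (52*(-8))*(-68) = ((541 + 133956 - 2196) + 182554) - 416*(-68) = (132301 + 182554) + 28288 = 314855 + 28288 = 343143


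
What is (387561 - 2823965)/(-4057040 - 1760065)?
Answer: 2436404/5817105 ≈ 0.41883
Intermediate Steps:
(387561 - 2823965)/(-4057040 - 1760065) = -2436404/(-5817105) = -2436404*(-1/5817105) = 2436404/5817105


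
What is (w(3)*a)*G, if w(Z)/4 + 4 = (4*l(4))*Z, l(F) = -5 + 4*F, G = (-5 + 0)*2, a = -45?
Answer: 230400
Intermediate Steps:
G = -10 (G = -5*2 = -10)
w(Z) = -16 + 176*Z (w(Z) = -16 + 4*((4*(-5 + 4*4))*Z) = -16 + 4*((4*(-5 + 16))*Z) = -16 + 4*((4*11)*Z) = -16 + 4*(44*Z) = -16 + 176*Z)
(w(3)*a)*G = ((-16 + 176*3)*(-45))*(-10) = ((-16 + 528)*(-45))*(-10) = (512*(-45))*(-10) = -23040*(-10) = 230400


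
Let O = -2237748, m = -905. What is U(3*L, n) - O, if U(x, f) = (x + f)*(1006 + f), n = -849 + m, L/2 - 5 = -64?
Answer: 3814532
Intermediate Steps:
L = -118 (L = 10 + 2*(-64) = 10 - 128 = -118)
n = -1754 (n = -849 - 905 = -1754)
U(x, f) = (1006 + f)*(f + x) (U(x, f) = (f + x)*(1006 + f) = (1006 + f)*(f + x))
U(3*L, n) - O = ((-1754)² + 1006*(-1754) + 1006*(3*(-118)) - 5262*(-118)) - 1*(-2237748) = (3076516 - 1764524 + 1006*(-354) - 1754*(-354)) + 2237748 = (3076516 - 1764524 - 356124 + 620916) + 2237748 = 1576784 + 2237748 = 3814532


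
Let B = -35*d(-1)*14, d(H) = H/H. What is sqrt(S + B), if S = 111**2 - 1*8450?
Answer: 7*sqrt(69) ≈ 58.146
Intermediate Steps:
d(H) = 1
B = -490 (B = -35*1*14 = -35*14 = -490)
S = 3871 (S = 12321 - 8450 = 3871)
sqrt(S + B) = sqrt(3871 - 490) = sqrt(3381) = 7*sqrt(69)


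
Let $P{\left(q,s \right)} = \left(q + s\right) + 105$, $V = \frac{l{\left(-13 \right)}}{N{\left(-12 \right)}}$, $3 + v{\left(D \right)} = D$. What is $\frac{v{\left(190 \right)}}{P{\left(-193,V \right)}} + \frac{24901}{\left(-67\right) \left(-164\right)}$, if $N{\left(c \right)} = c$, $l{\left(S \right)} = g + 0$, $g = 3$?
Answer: $\frac{571029}{3878764} \approx 0.14722$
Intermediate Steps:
$l{\left(S \right)} = 3$ ($l{\left(S \right)} = 3 + 0 = 3$)
$v{\left(D \right)} = -3 + D$
$V = - \frac{1}{4}$ ($V = \frac{3}{-12} = 3 \left(- \frac{1}{12}\right) = - \frac{1}{4} \approx -0.25$)
$P{\left(q,s \right)} = 105 + q + s$
$\frac{v{\left(190 \right)}}{P{\left(-193,V \right)}} + \frac{24901}{\left(-67\right) \left(-164\right)} = \frac{-3 + 190}{105 - 193 - \frac{1}{4}} + \frac{24901}{\left(-67\right) \left(-164\right)} = \frac{187}{- \frac{353}{4}} + \frac{24901}{10988} = 187 \left(- \frac{4}{353}\right) + 24901 \cdot \frac{1}{10988} = - \frac{748}{353} + \frac{24901}{10988} = \frac{571029}{3878764}$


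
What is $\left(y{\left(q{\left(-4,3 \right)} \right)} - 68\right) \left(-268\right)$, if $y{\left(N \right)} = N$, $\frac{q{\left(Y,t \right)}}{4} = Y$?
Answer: $22512$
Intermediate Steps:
$q{\left(Y,t \right)} = 4 Y$
$\left(y{\left(q{\left(-4,3 \right)} \right)} - 68\right) \left(-268\right) = \left(4 \left(-4\right) - 68\right) \left(-268\right) = \left(-16 - 68\right) \left(-268\right) = \left(-84\right) \left(-268\right) = 22512$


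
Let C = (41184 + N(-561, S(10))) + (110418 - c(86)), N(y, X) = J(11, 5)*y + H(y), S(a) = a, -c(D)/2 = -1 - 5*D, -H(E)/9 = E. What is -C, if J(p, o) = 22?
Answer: -143447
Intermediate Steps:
H(E) = -9*E
c(D) = 2 + 10*D (c(D) = -2*(-1 - 5*D) = 2 + 10*D)
N(y, X) = 13*y (N(y, X) = 22*y - 9*y = 13*y)
C = 143447 (C = (41184 + 13*(-561)) + (110418 - (2 + 10*86)) = (41184 - 7293) + (110418 - (2 + 860)) = 33891 + (110418 - 1*862) = 33891 + (110418 - 862) = 33891 + 109556 = 143447)
-C = -1*143447 = -143447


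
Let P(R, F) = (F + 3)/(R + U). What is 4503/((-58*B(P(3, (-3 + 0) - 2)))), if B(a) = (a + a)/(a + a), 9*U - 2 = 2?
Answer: -4503/58 ≈ -77.638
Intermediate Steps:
U = 4/9 (U = 2/9 + (⅑)*2 = 2/9 + 2/9 = 4/9 ≈ 0.44444)
P(R, F) = (3 + F)/(4/9 + R) (P(R, F) = (F + 3)/(R + 4/9) = (3 + F)/(4/9 + R))
B(a) = 1 (B(a) = (2*a)/((2*a)) = (2*a)*(1/(2*a)) = 1)
4503/((-58*B(P(3, (-3 + 0) - 2)))) = 4503/((-58*1)) = 4503/(-58) = 4503*(-1/58) = -4503/58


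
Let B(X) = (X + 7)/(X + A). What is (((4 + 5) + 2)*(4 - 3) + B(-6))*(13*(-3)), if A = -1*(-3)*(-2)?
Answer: -1703/4 ≈ -425.75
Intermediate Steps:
A = -6 (A = 3*(-2) = -6)
B(X) = (7 + X)/(-6 + X) (B(X) = (X + 7)/(X - 6) = (7 + X)/(-6 + X))
(((4 + 5) + 2)*(4 - 3) + B(-6))*(13*(-3)) = (((4 + 5) + 2)*(4 - 3) + (7 - 6)/(-6 - 6))*(13*(-3)) = ((9 + 2)*1 + 1/(-12))*(-39) = (11*1 - 1/12*1)*(-39) = (11 - 1/12)*(-39) = (131/12)*(-39) = -1703/4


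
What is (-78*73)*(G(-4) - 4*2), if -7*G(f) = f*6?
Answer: 182208/7 ≈ 26030.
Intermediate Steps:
G(f) = -6*f/7 (G(f) = -f*6/7 = -6*f/7)
(-78*73)*(G(-4) - 4*2) = (-78*73)*(-6/7*(-4) - 4*2) = -5694*(24/7 - 8) = -5694*(-32/7) = 182208/7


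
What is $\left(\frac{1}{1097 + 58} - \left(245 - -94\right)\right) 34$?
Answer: $- \frac{13312496}{1155} \approx -11526.0$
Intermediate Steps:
$\left(\frac{1}{1097 + 58} - \left(245 - -94\right)\right) 34 = \left(\frac{1}{1155} - \left(245 + 94\right)\right) 34 = \left(\frac{1}{1155} - 339\right) 34 = \left(- \frac{391544}{1155}\right) 34 = - \frac{13312496}{1155}$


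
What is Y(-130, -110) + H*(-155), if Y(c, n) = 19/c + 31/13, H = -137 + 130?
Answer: 141341/130 ≈ 1087.2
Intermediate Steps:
H = -7
Y(c, n) = 31/13 + 19/c (Y(c, n) = 19/c + 31*(1/13) = 19/c + 31/13 = 31/13 + 19/c)
Y(-130, -110) + H*(-155) = (31/13 + 19/(-130)) - 7*(-155) = (31/13 + 19*(-1/130)) + 1085 = (31/13 - 19/130) + 1085 = 291/130 + 1085 = 141341/130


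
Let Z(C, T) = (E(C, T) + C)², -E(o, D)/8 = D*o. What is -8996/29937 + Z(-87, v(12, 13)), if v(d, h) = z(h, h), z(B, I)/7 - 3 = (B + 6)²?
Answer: 94141907026971421/29937 ≈ 3.1447e+12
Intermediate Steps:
z(B, I) = 21 + 7*(6 + B)² (z(B, I) = 21 + 7*(B + 6)² = 21 + 7*(6 + B)²)
v(d, h) = 21 + 7*(6 + h)²
E(o, D) = -8*D*o
Z(C, T) = (C - 8*C*T)² (Z(C, T) = (-8*T*C + C)² = (-8*C*T + C)² = (C - 8*C*T)²)
-8996/29937 + Z(-87, v(12, 13)) = -8996/29937 + (-87)²*(-1 + 8*(21 + 7*(6 + 13)²))² = -8996*1/29937 + 7569*(-1 + 8*(21 + 7*19²))² = -8996/29937 + 7569*(-1 + 8*(21 + 7*361))² = -8996/29937 + 7569*(-1 + 8*(21 + 2527))² = -8996/29937 + 7569*(-1 + 8*2548)² = -8996/29937 + 7569*(-1 + 20384)² = -8996/29937 + 7569*20383² = -8996/29937 + 7569*415466689 = -8996/29937 + 3144667369041 = 94141907026971421/29937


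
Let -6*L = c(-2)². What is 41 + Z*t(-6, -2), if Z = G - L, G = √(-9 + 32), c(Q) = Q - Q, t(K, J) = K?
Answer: 41 - 6*√23 ≈ 12.225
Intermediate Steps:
c(Q) = 0
G = √23 ≈ 4.7958
L = 0 (L = -⅙*0² = -⅙*0 = 0)
Z = √23 (Z = √23 - 1*0 = √23 + 0 = √23 ≈ 4.7958)
41 + Z*t(-6, -2) = 41 + √23*(-6) = 41 - 6*√23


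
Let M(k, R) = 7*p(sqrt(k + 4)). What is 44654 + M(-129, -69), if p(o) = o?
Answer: 44654 + 35*I*sqrt(5) ≈ 44654.0 + 78.262*I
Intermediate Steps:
M(k, R) = 7*sqrt(4 + k) (M(k, R) = 7*sqrt(k + 4) = 7*sqrt(4 + k))
44654 + M(-129, -69) = 44654 + 7*sqrt(4 - 129) = 44654 + 7*sqrt(-125) = 44654 + 7*(5*I*sqrt(5)) = 44654 + 35*I*sqrt(5)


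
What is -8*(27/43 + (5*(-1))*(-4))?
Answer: -7096/43 ≈ -165.02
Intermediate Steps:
-8*(27/43 + (5*(-1))*(-4)) = -8*(27*(1/43) - 5*(-4)) = -8*(27/43 + 20) = -8*887/43 = -7096/43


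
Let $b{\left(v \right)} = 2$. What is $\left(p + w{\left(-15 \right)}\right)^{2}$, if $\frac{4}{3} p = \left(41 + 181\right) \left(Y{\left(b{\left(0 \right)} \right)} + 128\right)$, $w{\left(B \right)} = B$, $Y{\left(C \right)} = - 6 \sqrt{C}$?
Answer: $455558211 - 42551406 \sqrt{2} \approx 3.9538 \cdot 10^{8}$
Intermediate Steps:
$p = 21312 - 999 \sqrt{2}$ ($p = \frac{3 \left(41 + 181\right) \left(- 6 \sqrt{2} + 128\right)}{4} = \frac{3 \cdot 222 \left(128 - 6 \sqrt{2}\right)}{4} = \frac{3 \left(28416 - 1332 \sqrt{2}\right)}{4} = 21312 - 999 \sqrt{2} \approx 19899.0$)
$\left(p + w{\left(-15 \right)}\right)^{2} = \left(\left(21312 - 999 \sqrt{2}\right) - 15\right)^{2} = \left(21297 - 999 \sqrt{2}\right)^{2}$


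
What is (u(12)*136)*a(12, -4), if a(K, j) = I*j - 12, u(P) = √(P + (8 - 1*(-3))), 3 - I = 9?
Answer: 1632*√23 ≈ 7826.8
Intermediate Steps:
I = -6 (I = 3 - 1*9 = 3 - 9 = -6)
u(P) = √(11 + P) (u(P) = √(P + (8 + 3)) = √(P + 11) = √(11 + P))
a(K, j) = -12 - 6*j (a(K, j) = -6*j - 12 = -12 - 6*j)
(u(12)*136)*a(12, -4) = (√(11 + 12)*136)*(-12 - 6*(-4)) = (√23*136)*(-12 + 24) = (136*√23)*12 = 1632*√23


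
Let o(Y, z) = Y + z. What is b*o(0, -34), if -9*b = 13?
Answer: 442/9 ≈ 49.111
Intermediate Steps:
b = -13/9 (b = -1/9*13 = -13/9 ≈ -1.4444)
b*o(0, -34) = -13*(0 - 34)/9 = -13/9*(-34) = 442/9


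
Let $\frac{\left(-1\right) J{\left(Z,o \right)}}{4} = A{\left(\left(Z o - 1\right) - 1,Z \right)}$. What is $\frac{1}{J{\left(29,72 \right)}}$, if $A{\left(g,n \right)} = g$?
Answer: $- \frac{1}{8344} \approx -0.00011985$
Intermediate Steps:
$J{\left(Z,o \right)} = 8 - 4 Z o$ ($J{\left(Z,o \right)} = - 4 \left(\left(Z o - 1\right) - 1\right) = - 4 \left(\left(-1 + Z o\right) - 1\right) = - 4 \left(-2 + Z o\right) = 8 - 4 Z o$)
$\frac{1}{J{\left(29,72 \right)}} = \frac{1}{8 - 116 \cdot 72} = \frac{1}{8 - 8352} = \frac{1}{-8344} = - \frac{1}{8344}$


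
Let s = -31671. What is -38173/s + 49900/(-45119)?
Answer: 141944687/1428963849 ≈ 0.099334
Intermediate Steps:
-38173/s + 49900/(-45119) = -38173/(-31671) + 49900/(-45119) = -38173*(-1/31671) + 49900*(-1/45119) = 38173/31671 - 49900/45119 = 141944687/1428963849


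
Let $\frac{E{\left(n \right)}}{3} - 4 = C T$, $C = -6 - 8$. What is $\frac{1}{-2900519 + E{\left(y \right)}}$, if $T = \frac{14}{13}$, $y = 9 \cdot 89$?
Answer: $- \frac{13}{37707179} \approx -3.4476 \cdot 10^{-7}$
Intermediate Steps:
$y = 801$
$C = -14$
$T = \frac{14}{13}$ ($T = 14 \cdot \frac{1}{13} = \frac{14}{13} \approx 1.0769$)
$E{\left(n \right)} = - \frac{432}{13}$ ($E{\left(n \right)} = 12 + 3 \left(\left(-14\right) \frac{14}{13}\right) = 12 + 3 \left(- \frac{196}{13}\right) = 12 - \frac{588}{13} = - \frac{432}{13}$)
$\frac{1}{-2900519 + E{\left(y \right)}} = \frac{1}{-2900519 - \frac{432}{13}} = \frac{1}{- \frac{37707179}{13}} = - \frac{13}{37707179}$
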